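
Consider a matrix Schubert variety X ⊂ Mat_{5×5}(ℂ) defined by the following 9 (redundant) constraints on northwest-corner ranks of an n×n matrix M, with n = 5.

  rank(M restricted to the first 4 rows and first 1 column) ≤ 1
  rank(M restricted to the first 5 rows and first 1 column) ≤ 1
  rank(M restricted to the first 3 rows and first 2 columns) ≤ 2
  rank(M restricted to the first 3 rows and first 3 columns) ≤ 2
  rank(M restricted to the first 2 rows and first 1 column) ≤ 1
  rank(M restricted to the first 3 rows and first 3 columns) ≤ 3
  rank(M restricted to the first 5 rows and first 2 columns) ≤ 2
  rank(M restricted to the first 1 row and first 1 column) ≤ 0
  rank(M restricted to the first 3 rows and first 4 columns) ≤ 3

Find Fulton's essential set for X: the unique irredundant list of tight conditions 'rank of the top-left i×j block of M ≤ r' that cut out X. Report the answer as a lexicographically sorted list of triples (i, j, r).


Reconstructing r_w from the 9 given conditions:

  0  1  1  1  1
  1  2  2  2  2
  1  2  2  3  3
  1  2  3  4  4
  1  2  3  4  5

reading off 1-entries of Δ²R: w = (2, 1, 4, 3, 5).

Rothe diagram D(w) (2 cells), 2 SE-corners (essential conditions):

[(1, 1, 0), (3, 3, 2)]


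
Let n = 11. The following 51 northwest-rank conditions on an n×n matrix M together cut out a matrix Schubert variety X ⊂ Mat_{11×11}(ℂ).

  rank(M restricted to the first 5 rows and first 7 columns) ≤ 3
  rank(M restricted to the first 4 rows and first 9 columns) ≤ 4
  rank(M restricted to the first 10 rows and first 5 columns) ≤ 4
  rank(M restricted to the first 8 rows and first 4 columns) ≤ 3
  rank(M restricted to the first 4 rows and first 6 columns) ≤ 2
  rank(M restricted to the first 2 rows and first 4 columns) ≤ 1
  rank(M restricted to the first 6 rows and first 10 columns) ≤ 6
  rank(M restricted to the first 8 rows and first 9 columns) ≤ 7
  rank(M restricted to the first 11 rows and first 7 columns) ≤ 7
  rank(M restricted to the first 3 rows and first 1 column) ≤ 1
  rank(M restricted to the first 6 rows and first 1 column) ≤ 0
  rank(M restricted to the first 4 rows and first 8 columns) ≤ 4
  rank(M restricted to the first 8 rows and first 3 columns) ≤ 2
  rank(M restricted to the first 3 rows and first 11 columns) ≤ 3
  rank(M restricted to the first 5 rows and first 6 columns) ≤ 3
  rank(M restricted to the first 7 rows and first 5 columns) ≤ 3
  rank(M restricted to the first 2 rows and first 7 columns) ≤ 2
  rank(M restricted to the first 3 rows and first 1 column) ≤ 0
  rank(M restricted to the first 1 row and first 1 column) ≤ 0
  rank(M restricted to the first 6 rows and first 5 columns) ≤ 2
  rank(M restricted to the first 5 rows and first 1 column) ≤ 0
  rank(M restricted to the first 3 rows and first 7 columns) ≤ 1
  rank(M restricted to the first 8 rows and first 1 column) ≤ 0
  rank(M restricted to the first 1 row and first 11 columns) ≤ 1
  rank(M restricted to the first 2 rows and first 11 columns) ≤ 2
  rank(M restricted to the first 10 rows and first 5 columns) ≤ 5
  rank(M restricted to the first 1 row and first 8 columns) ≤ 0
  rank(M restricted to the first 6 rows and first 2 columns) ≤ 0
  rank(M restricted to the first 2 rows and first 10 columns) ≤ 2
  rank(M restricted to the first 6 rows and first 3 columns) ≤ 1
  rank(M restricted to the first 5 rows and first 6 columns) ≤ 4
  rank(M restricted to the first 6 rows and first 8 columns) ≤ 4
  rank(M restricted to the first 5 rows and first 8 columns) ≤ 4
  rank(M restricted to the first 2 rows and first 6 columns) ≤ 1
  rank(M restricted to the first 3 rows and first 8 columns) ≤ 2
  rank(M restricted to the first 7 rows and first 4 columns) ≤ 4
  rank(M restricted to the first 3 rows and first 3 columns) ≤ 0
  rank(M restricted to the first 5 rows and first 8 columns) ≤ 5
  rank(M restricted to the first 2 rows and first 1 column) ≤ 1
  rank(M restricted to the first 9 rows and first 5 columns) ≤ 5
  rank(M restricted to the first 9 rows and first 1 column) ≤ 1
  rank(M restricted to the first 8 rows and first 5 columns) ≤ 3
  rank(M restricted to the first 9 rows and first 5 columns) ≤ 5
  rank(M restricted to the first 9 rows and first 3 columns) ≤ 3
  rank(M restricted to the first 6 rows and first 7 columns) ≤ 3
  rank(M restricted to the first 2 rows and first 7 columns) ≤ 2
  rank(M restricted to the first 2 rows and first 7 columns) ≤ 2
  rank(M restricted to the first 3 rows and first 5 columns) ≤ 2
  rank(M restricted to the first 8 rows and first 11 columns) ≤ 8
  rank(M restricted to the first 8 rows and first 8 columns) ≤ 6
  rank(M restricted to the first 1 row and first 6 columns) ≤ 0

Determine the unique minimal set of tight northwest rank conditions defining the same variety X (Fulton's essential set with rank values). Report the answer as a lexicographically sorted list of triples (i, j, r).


Computing R[i][j] = min implied NW-rank bound (n=11, 51 conditions):

  i=1: 0  0  0  0  0  0  0  0  1  1  1
  i=2: 0  0  0  1  1  1  1  1  2  2  2
  i=3: 0  0  0  1  1  1  1  2  3  3  3
  i=4: 0  0  1  2  2  2  2  3  4  4  4
  i=5: 0  0  1  2  2  3  3  4  5  5  5
  i=6: 0  0  1  2  2  3  3  4  5  6  6
  i=7: 0  1  2  3  3  4  4  5  6  7  7
  i=8: 0  1  2  3  3  4  5  6  7  8  8
  i=9: 1  2  3  4  4  5  6  7  8  9  9
  i=10: 1  2  3  4  4  5  6  7  8  9  10
  i=11: 1  2  3  4  5  6  7  8  9  10  11

second differences of R give the permutation w = (9, 4, 8, 3, 6, 10, 2, 7, 1, 11, 5).

9 SE-corners of the 30-cell Rothe diagram give Ess(w):

[(1, 8, 0), (3, 3, 0), (3, 7, 1), (6, 2, 0), (6, 5, 2), (6, 7, 3), (8, 1, 0), (8, 5, 3), (10, 5, 4)]


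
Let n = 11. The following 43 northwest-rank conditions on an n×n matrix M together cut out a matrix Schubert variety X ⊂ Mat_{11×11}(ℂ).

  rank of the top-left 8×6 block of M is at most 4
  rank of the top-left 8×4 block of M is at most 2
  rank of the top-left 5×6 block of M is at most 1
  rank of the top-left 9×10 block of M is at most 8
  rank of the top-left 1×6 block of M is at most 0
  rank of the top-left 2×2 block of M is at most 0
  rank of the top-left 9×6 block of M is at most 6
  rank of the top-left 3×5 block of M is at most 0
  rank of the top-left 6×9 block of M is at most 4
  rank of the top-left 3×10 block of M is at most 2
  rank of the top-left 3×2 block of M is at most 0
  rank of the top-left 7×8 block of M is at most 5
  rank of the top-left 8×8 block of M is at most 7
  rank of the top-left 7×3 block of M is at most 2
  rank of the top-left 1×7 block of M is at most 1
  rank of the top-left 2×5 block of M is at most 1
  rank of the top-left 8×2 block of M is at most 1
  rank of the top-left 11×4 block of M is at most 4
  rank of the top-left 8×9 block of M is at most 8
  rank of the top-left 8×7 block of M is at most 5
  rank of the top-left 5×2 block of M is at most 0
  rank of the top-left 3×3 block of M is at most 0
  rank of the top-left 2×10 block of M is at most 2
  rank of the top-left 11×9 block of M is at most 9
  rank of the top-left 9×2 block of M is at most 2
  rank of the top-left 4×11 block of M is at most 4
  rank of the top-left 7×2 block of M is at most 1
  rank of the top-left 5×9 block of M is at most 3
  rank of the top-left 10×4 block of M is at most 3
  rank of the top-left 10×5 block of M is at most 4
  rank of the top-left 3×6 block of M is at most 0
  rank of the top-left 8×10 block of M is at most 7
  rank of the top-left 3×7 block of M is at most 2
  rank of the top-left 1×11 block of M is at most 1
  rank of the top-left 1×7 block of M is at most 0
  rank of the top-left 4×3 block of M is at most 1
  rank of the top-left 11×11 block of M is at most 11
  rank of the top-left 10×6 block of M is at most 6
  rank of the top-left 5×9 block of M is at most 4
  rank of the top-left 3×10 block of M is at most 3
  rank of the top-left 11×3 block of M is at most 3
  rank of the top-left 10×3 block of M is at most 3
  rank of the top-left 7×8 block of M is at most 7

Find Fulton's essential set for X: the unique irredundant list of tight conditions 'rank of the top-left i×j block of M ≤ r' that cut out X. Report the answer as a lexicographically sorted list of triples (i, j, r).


Recovering R(i,j) via the rank-extension bound from the 43 conditions:

  0 0 0 0 0 0 0 1 1 1 1
  0 0 0 0 0 0 1 2 2 2 2
  0 0 0 0 0 0 1 2 2 2 3
  0 0 1 1 1 1 2 3 3 3 4
  0 0 1 1 1 1 2 3 3 4 5
  1 1 2 2 2 2 3 4 4 5 6
  1 1 2 2 3 3 4 5 5 6 7
  1 1 2 2 3 4 5 6 6 7 8
  1 2 3 3 4 5 6 7 7 8 9
  1 2 3 3 4 5 6 7 8 9 10
  1 2 3 4 5 6 7 8 9 10 11

giving w = (8, 7, 11, 3, 10, 1, 5, 6, 2, 9, 4) via Δ²R.

9 SE-corners of the 34-cell Rothe diagram give Ess(w):

[(1, 7, 0), (3, 6, 0), (3, 10, 2), (5, 2, 0), (5, 6, 1), (5, 9, 3), (8, 2, 1), (8, 4, 2), (10, 4, 3)]


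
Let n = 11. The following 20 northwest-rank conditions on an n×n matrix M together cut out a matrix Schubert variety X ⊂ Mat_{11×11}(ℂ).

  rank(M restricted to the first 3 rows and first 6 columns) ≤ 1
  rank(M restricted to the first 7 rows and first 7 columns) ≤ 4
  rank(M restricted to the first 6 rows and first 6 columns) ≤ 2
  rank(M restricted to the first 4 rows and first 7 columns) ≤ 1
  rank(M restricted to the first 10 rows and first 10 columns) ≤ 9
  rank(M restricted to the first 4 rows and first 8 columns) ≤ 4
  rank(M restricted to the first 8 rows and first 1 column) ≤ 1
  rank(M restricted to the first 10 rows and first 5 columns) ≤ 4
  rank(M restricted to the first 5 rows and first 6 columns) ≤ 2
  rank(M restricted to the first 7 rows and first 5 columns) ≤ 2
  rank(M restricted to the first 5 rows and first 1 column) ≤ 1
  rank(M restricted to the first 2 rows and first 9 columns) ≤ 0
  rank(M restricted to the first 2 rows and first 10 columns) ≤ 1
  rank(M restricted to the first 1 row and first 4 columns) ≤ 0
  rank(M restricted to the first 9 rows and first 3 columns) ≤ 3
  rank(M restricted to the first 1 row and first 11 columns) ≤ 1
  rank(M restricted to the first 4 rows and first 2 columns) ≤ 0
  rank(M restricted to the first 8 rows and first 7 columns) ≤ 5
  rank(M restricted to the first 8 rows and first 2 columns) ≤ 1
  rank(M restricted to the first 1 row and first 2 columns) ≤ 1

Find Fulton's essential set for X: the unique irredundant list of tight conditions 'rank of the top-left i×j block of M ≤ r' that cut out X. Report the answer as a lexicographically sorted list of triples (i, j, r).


Propagating the 20 rank bounds to every northwest block:

  R[1]: 0  0  0  0  0  0  0  0  0  1  1
  R[2]: 0  0  0  0  0  0  0  0  0  1  2
  R[3]: 0  0  1  1  1  1  1  1  1  2  3
  R[4]: 0  0  1  1  1  1  1  2  2  3  4
  R[5]: 1  1  2  2  2  2  2  3  3  4  5
  R[6]: 1  1  2  2  2  2  3  4  4  5  6
  R[7]: 1  1  2  2  2  3  4  5  5  6  7
  R[8]: 1  1  2  3  3  4  5  6  6  7  8
  R[9]: 1  2  3  4  4  5  6  7  7  8  9
  R[10]: 1  2  3  4  4  5  6  7  8  9  10
  R[11]: 1  2  3  4  5  6  7  8  9  10  11

so w = (10, 11, 3, 8, 1, 7, 6, 4, 2, 9, 5).

ℓ(w)=35; the 7 essential cells (i,j,r):

[(2, 9, 0), (4, 2, 0), (4, 7, 1), (6, 6, 2), (7, 5, 2), (8, 2, 1), (10, 5, 4)]


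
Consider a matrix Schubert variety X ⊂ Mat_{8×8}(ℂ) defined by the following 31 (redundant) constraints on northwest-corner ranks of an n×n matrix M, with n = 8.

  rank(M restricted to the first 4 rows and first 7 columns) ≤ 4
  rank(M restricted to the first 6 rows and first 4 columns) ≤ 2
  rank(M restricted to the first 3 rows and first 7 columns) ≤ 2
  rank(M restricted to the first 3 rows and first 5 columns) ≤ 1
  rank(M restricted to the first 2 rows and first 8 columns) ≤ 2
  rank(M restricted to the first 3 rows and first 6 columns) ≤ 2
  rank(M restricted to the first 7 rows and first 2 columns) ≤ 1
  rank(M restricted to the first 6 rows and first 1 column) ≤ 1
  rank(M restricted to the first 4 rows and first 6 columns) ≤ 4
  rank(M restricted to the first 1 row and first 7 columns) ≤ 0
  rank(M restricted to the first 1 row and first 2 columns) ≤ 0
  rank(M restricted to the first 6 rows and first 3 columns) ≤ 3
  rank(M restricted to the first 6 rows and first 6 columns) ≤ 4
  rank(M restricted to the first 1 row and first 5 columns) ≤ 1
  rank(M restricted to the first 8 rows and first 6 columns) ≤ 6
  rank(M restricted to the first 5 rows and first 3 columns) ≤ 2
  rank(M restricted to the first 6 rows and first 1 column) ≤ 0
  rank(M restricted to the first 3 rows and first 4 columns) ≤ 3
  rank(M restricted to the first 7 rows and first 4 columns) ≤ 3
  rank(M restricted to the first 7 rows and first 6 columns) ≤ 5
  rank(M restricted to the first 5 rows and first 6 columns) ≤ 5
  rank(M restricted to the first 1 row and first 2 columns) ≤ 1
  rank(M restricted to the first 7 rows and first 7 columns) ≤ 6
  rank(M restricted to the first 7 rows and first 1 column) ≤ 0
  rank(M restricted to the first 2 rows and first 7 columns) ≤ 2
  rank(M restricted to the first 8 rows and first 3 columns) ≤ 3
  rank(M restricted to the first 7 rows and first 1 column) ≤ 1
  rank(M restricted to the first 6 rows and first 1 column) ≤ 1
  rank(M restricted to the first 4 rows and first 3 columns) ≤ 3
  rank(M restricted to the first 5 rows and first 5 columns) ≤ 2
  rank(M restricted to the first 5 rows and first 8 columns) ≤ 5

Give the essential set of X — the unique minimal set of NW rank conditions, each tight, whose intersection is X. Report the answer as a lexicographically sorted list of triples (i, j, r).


The tightest implied rank at each (i,j), from the 31 conditions:

  0 0 0 0 0 0 0 1
  0 1 1 1 1 1 1 2
  0 1 1 1 1 2 2 3
  0 1 2 2 2 3 3 4
  0 1 2 2 2 3 4 5
  0 1 2 2 3 4 5 6
  0 1 2 3 4 5 6 7
  1 2 3 4 5 6 7 8

second differences of R give the permutation w = (8, 2, 6, 3, 7, 5, 4, 1).

D(w) has 19 cells with 5 SE-corners; essential set:

[(1, 7, 0), (3, 5, 1), (5, 5, 2), (6, 4, 2), (7, 1, 0)]


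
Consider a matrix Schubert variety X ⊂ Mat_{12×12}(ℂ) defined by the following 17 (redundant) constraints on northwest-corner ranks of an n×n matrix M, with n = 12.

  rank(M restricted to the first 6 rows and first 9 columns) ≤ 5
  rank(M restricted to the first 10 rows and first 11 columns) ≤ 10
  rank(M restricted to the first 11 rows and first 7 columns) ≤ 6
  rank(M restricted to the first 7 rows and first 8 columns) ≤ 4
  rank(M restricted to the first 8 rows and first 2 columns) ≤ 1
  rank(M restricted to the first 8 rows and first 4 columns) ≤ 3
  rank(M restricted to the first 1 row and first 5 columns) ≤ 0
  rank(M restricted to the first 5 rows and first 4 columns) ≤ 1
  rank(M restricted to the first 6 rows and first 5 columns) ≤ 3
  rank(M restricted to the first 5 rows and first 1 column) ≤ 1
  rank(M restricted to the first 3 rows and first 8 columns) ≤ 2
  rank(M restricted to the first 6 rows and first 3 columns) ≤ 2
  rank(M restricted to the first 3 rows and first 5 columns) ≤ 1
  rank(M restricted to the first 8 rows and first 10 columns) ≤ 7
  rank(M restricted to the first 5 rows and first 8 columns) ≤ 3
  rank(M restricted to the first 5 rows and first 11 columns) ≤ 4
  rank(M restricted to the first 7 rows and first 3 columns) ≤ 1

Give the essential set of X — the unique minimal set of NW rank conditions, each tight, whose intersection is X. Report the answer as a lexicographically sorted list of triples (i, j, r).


Propagating the 17 rank bounds to every northwest block:

  row 1: 0  0  0  0  0  1  1  1  1  1  1  1
  row 2: 1  1  1  1  1  2  2  2  2  2  2  2
  row 3: 1  1  1  1  1  2  2  2  3  3  3  3
  row 4: 1  1  1  1  2  3  3  3  4  4  4  4
  row 5: 1  1  1  1  2  3  3  3  4  4  4  5
  row 6: 1  1  1  2  3  4  4  4  5  5  5  6
  row 7: 1  1  1  2  3  4  4  4  5  6  6  7
  row 8: 1  1  2  3  4  5  5  5  6  7  7  8
  row 9: 1  2  3  4  5  6  6  6  7  8  8  9
  row 10: 1  2  3  4  5  6  6  7  8  9  9  10
  row 11: 1  2  3  4  5  6  6  7  8  9  10  11
  row 12: 1  2  3  4  5  6  7  8  9  10  11  12

the unique w with this rank table is (6, 1, 9, 5, 12, 4, 10, 3, 2, 8, 11, 7).

D(w) has 30 cells with 10 SE-corners; essential set:

[(1, 5, 0), (3, 5, 1), (3, 8, 2), (5, 4, 1), (5, 8, 3), (5, 11, 4), (7, 3, 1), (7, 8, 4), (8, 2, 1), (11, 7, 6)]


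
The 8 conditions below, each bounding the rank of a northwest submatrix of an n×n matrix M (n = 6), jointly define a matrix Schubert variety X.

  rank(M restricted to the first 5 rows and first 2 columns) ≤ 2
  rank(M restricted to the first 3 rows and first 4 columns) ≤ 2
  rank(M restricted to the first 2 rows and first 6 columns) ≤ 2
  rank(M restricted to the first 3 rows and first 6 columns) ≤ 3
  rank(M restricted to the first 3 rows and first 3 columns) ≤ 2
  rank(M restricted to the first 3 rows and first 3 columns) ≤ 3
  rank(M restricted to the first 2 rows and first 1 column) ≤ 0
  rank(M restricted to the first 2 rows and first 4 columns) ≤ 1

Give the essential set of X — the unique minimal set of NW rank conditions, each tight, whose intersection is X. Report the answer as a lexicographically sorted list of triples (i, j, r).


Recovering R(i,j) via the rank-extension bound from the 8 conditions:

  i=1: 0, 1, 1, 1, 1, 1
  i=2: 0, 1, 1, 1, 2, 2
  i=3: 1, 2, 2, 2, 3, 3
  i=4: 1, 2, 3, 3, 4, 4
  i=5: 1, 2, 3, 4, 5, 5
  i=6: 1, 2, 3, 4, 5, 6

hence w(1..6) = (2, 5, 1, 3, 4, 6).

Fulton essential set (2 of the 4 Rothe cells):

[(2, 1, 0), (2, 4, 1)]


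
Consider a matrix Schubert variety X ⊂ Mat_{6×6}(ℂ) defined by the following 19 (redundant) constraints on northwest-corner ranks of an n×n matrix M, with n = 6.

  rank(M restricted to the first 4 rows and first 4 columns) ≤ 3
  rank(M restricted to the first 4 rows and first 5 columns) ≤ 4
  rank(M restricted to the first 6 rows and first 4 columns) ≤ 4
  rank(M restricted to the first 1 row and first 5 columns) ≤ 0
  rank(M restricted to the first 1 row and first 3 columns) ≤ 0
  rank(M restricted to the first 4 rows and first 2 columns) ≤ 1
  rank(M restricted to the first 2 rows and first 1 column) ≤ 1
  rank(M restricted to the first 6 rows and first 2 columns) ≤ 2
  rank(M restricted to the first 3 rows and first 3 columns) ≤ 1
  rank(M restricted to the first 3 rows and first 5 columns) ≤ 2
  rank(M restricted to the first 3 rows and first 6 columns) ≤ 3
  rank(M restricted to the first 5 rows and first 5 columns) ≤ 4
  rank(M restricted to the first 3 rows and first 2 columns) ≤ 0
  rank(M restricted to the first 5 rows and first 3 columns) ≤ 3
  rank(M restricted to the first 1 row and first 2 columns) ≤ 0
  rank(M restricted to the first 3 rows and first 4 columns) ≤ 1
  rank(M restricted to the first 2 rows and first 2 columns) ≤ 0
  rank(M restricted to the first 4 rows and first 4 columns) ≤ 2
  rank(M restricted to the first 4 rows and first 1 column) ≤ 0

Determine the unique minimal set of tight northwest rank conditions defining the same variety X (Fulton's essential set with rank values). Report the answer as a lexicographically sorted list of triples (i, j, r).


Reconstructing r_w from the 19 given conditions:

  row 1: 0  0  0  0  0  1
  row 2: 0  0  1  1  1  2
  row 3: 0  0  1  1  2  3
  row 4: 0  1  2  2  3  4
  row 5: 1  2  3  3  4  5
  row 6: 1  2  3  4  5  6

reading off 1-entries of Δ²R: w = (6, 3, 5, 2, 1, 4).

Fulton essential set (4 of the 11 Rothe cells):

[(1, 5, 0), (3, 2, 0), (3, 4, 1), (4, 1, 0)]


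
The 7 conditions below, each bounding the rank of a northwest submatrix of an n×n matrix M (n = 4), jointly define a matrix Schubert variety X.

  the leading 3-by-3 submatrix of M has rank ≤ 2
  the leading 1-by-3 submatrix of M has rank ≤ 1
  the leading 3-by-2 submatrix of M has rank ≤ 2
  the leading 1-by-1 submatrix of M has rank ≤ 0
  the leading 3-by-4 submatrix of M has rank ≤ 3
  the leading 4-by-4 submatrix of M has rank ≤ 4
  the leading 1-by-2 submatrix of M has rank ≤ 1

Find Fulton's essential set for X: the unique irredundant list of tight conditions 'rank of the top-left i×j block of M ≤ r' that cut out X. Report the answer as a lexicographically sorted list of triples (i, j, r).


Computing R[i][j] = min implied NW-rank bound (n=4, 7 conditions):

  0 1 1 1
  1 2 2 2
  1 2 2 3
  1 2 3 4

hence w(1..4) = (2, 1, 4, 3).

D(w) has 2 cells with 2 SE-corners; essential set:

[(1, 1, 0), (3, 3, 2)]


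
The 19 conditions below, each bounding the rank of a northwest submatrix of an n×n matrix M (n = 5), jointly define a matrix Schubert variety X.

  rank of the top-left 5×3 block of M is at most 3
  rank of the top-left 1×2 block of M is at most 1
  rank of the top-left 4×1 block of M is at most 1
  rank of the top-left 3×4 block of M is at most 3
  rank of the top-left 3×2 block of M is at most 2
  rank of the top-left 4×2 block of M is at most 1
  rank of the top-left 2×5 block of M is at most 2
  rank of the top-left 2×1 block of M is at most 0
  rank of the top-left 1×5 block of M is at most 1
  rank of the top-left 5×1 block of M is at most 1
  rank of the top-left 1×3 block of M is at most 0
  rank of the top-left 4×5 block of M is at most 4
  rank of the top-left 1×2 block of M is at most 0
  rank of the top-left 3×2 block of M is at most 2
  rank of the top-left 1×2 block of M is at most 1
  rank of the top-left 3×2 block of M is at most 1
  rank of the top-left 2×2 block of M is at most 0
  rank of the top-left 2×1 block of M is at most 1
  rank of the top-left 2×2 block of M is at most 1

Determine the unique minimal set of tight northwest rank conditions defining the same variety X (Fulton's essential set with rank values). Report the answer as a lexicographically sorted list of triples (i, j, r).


Recovering R(i,j) via the rank-extension bound from the 19 conditions:

  i=1: 0 | 0 | 0 | 1 | 1
  i=2: 0 | 0 | 1 | 2 | 2
  i=3: 1 | 1 | 2 | 3 | 3
  i=4: 1 | 1 | 2 | 3 | 4
  i=5: 1 | 2 | 3 | 4 | 5

second differences of R give the permutation w = (4, 3, 1, 5, 2).

Rothe diagram D(w) (6 cells), 3 SE-corners (essential conditions):

[(1, 3, 0), (2, 2, 0), (4, 2, 1)]


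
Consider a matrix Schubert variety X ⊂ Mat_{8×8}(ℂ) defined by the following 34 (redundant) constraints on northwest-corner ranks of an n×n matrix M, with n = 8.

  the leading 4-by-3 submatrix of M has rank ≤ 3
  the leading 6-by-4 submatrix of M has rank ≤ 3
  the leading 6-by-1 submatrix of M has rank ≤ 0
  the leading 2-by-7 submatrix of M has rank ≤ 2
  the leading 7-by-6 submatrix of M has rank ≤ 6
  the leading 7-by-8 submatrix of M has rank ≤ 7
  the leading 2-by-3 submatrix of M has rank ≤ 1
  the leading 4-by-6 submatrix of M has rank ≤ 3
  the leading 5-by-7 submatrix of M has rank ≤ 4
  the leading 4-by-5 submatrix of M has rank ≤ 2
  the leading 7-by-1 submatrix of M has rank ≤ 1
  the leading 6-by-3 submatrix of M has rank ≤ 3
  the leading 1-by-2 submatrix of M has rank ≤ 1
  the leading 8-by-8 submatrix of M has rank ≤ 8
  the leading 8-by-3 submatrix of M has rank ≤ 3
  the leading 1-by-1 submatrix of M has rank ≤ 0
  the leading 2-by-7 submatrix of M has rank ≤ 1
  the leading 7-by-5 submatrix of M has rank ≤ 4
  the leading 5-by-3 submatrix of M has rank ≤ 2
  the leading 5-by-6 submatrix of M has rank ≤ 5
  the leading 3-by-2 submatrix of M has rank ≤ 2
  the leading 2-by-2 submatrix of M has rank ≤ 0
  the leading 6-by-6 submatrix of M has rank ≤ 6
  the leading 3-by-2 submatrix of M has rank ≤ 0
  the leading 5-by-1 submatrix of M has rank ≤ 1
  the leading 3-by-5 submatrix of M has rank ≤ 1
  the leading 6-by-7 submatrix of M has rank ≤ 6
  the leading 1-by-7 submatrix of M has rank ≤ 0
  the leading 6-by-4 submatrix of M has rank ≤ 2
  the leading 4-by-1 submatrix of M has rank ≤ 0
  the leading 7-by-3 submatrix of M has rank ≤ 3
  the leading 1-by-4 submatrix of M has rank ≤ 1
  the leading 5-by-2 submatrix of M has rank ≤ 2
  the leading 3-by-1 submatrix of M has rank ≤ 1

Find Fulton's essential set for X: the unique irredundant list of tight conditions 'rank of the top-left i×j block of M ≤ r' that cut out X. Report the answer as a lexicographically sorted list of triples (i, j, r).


Computing R[i][j] = min implied NW-rank bound (n=8, 34 conditions):

  i=1: 0  0  0  0  0  0  0  1
  i=2: 0  0  1  1  1  1  1  2
  i=3: 0  0  1  1  1  2  2  3
  i=4: 0  1  2  2  2  3  3  4
  i=5: 0  1  2  2  3  4  4  5
  i=6: 0  1  2  2  3  4  5  6
  i=7: 1  2  3  3  4  5  6  7
  i=8: 1  2  3  4  5  6  7  8

giving w = (8, 3, 6, 2, 5, 7, 1, 4) via Δ²R.

5 SE-corners of the 18-cell Rothe diagram give Ess(w):

[(1, 7, 0), (3, 2, 0), (3, 5, 1), (6, 1, 0), (6, 4, 2)]


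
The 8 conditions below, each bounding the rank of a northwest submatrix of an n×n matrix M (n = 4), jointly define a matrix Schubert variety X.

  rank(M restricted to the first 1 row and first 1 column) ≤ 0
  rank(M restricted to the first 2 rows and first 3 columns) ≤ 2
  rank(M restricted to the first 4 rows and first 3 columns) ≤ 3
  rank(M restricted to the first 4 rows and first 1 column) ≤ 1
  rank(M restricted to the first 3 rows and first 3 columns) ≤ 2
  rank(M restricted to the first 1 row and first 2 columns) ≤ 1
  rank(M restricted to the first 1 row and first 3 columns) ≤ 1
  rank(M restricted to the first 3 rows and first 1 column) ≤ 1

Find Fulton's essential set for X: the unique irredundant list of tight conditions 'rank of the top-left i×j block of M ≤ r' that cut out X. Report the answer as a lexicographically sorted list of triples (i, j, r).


The tightest implied rank at each (i,j), from the 8 conditions:

  i=1: 0  1  1  1
  i=2: 1  2  2  2
  i=3: 1  2  2  3
  i=4: 1  2  3  4

so w = (2, 1, 4, 3).

2 SE-corners of the 2-cell Rothe diagram give Ess(w):

[(1, 1, 0), (3, 3, 2)]


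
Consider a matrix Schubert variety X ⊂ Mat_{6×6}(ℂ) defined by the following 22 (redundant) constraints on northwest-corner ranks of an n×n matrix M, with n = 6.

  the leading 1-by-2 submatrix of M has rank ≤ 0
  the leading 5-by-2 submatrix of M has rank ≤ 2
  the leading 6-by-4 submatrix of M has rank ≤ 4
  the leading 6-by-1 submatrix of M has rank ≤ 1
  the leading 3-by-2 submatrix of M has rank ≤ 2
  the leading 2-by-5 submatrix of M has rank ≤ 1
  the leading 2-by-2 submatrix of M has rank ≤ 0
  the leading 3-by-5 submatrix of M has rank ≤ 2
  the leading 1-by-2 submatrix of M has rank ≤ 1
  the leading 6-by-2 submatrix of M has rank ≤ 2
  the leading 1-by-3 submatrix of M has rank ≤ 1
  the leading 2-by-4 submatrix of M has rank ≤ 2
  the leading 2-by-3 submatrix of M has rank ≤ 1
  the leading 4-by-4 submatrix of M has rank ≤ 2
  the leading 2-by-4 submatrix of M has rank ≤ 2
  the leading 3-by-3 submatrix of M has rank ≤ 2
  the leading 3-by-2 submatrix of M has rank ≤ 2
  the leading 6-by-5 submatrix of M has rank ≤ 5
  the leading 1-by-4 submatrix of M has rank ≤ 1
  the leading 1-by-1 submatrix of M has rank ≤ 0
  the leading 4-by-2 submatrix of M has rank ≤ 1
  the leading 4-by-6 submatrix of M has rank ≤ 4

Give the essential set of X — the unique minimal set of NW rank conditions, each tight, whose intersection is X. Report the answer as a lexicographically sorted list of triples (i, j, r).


Recovering R(i,j) via the rank-extension bound from the 22 conditions:

  row 1: 0 | 0 | 1 | 1 | 1 | 1
  row 2: 0 | 0 | 1 | 1 | 1 | 2
  row 3: 1 | 1 | 2 | 2 | 2 | 3
  row 4: 1 | 1 | 2 | 2 | 3 | 4
  row 5: 1 | 2 | 3 | 3 | 4 | 5
  row 6: 1 | 2 | 3 | 4 | 5 | 6

giving w = (3, 6, 1, 5, 2, 4) via Δ²R.

Fulton essential set (4 of the 8 Rothe cells):

[(2, 2, 0), (2, 5, 1), (4, 2, 1), (4, 4, 2)]


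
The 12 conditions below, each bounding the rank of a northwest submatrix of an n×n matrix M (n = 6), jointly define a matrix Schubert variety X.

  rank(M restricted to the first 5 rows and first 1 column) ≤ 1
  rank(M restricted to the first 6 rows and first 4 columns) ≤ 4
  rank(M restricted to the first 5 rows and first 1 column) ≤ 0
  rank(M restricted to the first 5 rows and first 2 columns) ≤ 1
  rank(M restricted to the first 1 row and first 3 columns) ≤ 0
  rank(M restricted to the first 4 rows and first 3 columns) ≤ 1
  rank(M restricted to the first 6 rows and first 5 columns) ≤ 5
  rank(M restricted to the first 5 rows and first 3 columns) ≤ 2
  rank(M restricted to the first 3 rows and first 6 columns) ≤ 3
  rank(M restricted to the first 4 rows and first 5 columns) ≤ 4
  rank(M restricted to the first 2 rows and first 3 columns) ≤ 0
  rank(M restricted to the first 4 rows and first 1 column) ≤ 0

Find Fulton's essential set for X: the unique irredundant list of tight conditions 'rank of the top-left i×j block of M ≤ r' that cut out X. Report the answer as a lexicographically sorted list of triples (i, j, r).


Recovering R(i,j) via the rank-extension bound from the 12 conditions:

  i=1: 0, 0, 0, 1, 1, 1
  i=2: 0, 0, 0, 1, 2, 2
  i=3: 0, 1, 1, 2, 3, 3
  i=4: 0, 1, 1, 2, 3, 4
  i=5: 0, 1, 2, 3, 4, 5
  i=6: 1, 2, 3, 4, 5, 6

hence w(1..6) = (4, 5, 2, 6, 3, 1).

Fulton essential set (3 of the 10 Rothe cells):

[(2, 3, 0), (4, 3, 1), (5, 1, 0)]


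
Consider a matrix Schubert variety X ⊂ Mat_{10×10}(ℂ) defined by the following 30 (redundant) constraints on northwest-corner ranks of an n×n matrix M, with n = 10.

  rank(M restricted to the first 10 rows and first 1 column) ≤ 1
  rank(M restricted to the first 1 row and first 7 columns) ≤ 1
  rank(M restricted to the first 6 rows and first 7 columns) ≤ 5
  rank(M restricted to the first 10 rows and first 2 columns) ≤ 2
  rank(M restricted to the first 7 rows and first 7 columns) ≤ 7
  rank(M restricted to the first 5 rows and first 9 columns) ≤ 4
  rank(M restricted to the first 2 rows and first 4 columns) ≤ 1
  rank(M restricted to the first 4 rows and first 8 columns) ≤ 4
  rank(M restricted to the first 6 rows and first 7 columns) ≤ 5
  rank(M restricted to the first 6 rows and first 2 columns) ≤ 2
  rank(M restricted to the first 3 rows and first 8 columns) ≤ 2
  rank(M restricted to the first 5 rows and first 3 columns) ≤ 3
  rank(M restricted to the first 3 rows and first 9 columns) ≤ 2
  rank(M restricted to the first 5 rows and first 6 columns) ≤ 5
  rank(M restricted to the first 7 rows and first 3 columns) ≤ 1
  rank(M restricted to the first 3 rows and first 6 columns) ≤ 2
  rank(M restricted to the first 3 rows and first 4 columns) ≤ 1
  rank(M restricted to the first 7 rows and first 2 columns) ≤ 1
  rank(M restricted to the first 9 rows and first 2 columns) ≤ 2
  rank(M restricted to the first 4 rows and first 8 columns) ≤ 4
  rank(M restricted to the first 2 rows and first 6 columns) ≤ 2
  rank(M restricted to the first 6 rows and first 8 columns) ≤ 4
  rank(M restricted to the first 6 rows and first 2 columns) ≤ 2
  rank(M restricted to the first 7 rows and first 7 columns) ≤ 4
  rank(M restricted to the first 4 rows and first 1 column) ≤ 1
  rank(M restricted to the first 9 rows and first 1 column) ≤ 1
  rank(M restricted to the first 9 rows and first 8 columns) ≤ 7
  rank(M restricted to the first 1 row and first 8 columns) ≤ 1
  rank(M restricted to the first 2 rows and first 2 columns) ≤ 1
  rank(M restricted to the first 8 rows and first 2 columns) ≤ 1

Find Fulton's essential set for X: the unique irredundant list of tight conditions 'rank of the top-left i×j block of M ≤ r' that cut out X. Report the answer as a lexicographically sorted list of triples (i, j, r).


Propagating the 30 rank bounds to every northwest block:

  1 1 1 1 1 1 1 1 1 1
  1 1 1 1 2 2 2 2 2 2
  1 1 1 1 2 2 2 2 2 3
  1 1 1 2 3 3 3 3 3 4
  1 1 1 2 3 4 4 4 4 5
  1 1 1 2 3 4 4 4 5 6
  1 1 1 2 3 4 4 5 6 7
  1 1 2 3 4 5 5 6 7 8
  1 2 3 4 5 6 6 7 8 9
  1 2 3 4 5 6 7 8 9 10

giving w = (1, 5, 10, 4, 6, 9, 8, 3, 2, 7) via Δ²R.

|D(w)|=22, |Ess(w)|=6:

[(3, 4, 1), (3, 9, 2), (6, 8, 4), (7, 3, 1), (7, 7, 4), (8, 2, 1)]


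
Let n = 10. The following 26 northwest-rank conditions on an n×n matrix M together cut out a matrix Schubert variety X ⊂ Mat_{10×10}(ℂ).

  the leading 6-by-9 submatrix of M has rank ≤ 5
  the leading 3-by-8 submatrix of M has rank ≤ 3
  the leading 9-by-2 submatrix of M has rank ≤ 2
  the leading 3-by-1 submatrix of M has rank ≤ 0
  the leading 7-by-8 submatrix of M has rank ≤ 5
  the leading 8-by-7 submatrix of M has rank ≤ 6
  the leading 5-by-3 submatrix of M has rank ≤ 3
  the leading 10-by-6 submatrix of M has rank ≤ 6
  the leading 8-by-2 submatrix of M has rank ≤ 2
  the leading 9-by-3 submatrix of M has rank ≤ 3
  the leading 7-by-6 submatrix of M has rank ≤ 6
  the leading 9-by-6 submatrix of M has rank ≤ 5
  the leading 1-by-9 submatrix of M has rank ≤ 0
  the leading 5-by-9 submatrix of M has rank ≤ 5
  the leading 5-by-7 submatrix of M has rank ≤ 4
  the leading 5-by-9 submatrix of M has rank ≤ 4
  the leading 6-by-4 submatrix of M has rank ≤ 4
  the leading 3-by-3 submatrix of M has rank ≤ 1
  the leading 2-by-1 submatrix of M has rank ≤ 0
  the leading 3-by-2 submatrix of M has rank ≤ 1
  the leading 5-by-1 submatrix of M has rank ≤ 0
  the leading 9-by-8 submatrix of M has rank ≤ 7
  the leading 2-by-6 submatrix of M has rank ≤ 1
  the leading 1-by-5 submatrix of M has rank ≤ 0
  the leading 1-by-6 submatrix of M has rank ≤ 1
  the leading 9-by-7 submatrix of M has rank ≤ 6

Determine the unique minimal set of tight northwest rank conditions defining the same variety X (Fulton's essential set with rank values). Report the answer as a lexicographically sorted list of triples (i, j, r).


The tightest implied rank at each (i,j), from the 26 conditions:

  i=1: 0 | 0 | 0 | 0 | 0 | 0 | 0 | 0 | 0 | 1
  i=2: 0 | 1 | 1 | 1 | 1 | 1 | 1 | 1 | 1 | 2
  i=3: 0 | 1 | 1 | 2 | 2 | 2 | 2 | 2 | 2 | 3
  i=4: 0 | 1 | 2 | 3 | 3 | 3 | 3 | 3 | 3 | 4
  i=5: 0 | 1 | 2 | 3 | 4 | 4 | 4 | 4 | 4 | 5
  i=6: 1 | 2 | 3 | 4 | 5 | 5 | 5 | 5 | 5 | 6
  i=7: 1 | 2 | 3 | 4 | 5 | 5 | 5 | 5 | 6 | 7
  i=8: 1 | 2 | 3 | 4 | 5 | 5 | 6 | 6 | 7 | 8
  i=9: 1 | 2 | 3 | 4 | 5 | 5 | 6 | 7 | 8 | 9
  i=10: 1 | 2 | 3 | 4 | 5 | 6 | 7 | 8 | 9 | 10

giving w = (10, 2, 4, 3, 5, 1, 9, 7, 8, 6) via Δ²R.

5 SE-corners of the 19-cell Rothe diagram give Ess(w):

[(1, 9, 0), (3, 3, 1), (5, 1, 0), (7, 8, 5), (9, 6, 5)]


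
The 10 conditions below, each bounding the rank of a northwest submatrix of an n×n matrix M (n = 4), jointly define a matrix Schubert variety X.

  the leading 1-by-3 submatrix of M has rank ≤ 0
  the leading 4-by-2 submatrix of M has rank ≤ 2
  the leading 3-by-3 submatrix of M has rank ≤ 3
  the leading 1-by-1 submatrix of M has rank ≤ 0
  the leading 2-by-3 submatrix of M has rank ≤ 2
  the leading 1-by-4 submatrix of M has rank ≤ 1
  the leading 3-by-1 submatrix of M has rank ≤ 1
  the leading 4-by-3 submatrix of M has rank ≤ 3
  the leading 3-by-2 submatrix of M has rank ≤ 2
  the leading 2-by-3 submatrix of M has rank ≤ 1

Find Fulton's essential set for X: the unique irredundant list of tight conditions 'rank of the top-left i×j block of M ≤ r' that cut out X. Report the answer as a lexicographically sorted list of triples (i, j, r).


The tightest implied rank at each (i,j), from the 10 conditions:

  R[1]: 0  0  0  1
  R[2]: 1  1  1  2
  R[3]: 1  2  2  3
  R[4]: 1  2  3  4

second differences of R give the permutation w = (4, 1, 2, 3).

|D(w)|=3, |Ess(w)|=1:

[(1, 3, 0)]


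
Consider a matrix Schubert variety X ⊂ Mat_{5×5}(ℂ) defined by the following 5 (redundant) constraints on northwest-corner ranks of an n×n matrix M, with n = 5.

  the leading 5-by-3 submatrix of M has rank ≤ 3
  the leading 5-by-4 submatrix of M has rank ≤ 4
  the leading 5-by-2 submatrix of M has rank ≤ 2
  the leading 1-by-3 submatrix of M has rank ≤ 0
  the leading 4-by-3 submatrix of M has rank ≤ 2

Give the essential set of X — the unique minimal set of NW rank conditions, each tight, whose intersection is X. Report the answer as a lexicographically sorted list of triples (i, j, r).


The tightest implied rank at each (i,j), from the 5 conditions:

  row 1: 0 | 0 | 0 | 1 | 1
  row 2: 1 | 1 | 1 | 2 | 2
  row 3: 1 | 2 | 2 | 3 | 3
  row 4: 1 | 2 | 2 | 3 | 4
  row 5: 1 | 2 | 3 | 4 | 5

the unique w with this rank table is (4, 1, 2, 5, 3).

|D(w)|=4, |Ess(w)|=2:

[(1, 3, 0), (4, 3, 2)]


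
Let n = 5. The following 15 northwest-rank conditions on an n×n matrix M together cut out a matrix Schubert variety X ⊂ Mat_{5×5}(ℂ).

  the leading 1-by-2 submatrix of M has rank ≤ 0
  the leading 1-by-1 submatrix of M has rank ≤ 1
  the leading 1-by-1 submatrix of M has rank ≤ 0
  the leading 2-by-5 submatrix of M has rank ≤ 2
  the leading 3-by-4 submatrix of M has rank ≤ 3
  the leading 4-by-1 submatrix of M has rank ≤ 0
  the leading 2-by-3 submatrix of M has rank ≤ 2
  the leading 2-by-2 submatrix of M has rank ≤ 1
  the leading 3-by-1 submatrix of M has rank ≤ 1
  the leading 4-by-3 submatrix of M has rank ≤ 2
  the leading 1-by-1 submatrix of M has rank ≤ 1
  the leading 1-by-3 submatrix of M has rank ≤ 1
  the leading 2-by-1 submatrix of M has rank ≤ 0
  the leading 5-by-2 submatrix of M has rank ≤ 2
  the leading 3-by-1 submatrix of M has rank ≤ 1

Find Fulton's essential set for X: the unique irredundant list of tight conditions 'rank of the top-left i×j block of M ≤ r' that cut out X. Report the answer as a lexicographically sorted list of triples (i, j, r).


The tightest implied rank at each (i,j), from the 15 conditions:

  R[1]: 0 0 1 1 1
  R[2]: 0 1 2 2 2
  R[3]: 0 1 2 3 3
  R[4]: 0 1 2 3 4
  R[5]: 1 2 3 4 5

second differences of R give the permutation w = (3, 2, 4, 5, 1).

|D(w)|=5, |Ess(w)|=2:

[(1, 2, 0), (4, 1, 0)]


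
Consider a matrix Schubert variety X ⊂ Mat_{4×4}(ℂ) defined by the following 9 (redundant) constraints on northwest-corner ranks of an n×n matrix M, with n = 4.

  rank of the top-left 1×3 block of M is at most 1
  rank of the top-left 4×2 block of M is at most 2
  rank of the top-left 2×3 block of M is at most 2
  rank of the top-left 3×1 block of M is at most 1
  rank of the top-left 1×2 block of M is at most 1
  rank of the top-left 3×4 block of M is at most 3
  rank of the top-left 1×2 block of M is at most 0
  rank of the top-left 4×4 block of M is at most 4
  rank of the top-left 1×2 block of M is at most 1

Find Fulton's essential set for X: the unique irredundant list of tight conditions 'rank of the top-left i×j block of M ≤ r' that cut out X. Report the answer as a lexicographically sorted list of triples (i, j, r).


Recovering R(i,j) via the rank-extension bound from the 9 conditions:

  row 1: 0  0  1  1
  row 2: 1  1  2  2
  row 3: 1  2  3  3
  row 4: 1  2  3  4

hence w(1..4) = (3, 1, 2, 4).

Rothe diagram D(w) (2 cells), 1 SE-corner (essential condition):

[(1, 2, 0)]


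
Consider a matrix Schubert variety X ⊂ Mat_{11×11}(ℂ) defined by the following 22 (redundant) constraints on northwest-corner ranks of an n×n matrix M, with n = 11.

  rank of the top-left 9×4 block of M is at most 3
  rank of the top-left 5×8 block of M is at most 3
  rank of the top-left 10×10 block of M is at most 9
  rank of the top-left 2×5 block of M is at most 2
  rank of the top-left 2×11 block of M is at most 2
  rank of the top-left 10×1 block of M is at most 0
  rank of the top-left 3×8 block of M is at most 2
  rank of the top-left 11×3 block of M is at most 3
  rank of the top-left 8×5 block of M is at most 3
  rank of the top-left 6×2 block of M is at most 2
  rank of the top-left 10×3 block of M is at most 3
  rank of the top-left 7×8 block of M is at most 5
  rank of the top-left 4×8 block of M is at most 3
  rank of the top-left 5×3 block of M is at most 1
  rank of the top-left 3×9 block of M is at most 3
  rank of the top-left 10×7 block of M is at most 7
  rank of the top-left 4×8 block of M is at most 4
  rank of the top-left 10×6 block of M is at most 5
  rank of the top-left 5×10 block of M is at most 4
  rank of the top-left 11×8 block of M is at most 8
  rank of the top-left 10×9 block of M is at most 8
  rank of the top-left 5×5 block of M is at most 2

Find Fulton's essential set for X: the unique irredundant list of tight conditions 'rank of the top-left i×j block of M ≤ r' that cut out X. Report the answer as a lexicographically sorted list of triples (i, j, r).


The tightest implied rank at each (i,j), from the 22 conditions:

  R[1]: 0  1  1  1  1  1  1  1  1  1  1
  R[2]: 0  1  1  2  2  2  2  2  2  2  2
  R[3]: 0  1  1  2  2  2  2  2  3  3  3
  R[4]: 0  1  1  2  2  3  3  3  4  4  4
  R[5]: 0  1  1  2  2  3  3  3  4  4  5
  R[6]: 0  1  2  3  3  4  4  4  5  5  6
  R[7]: 0  1  2  3  3  4  5  5  6  6  7
  R[8]: 0  1  2  3  3  4  5  6  7  7  8
  R[9]: 0  1  2  3  4  5  6  7  8  8  9
  R[10]: 0  1  2  3  4  5  6  7  8  9  10
  R[11]: 1  2  3  4  5  6  7  8  9  10  11

so w = (2, 4, 9, 6, 11, 3, 7, 8, 5, 10, 1).

|D(w)|=25, |Ess(w)|=7:

[(3, 8, 2), (5, 3, 1), (5, 5, 2), (5, 8, 3), (5, 10, 4), (8, 5, 3), (10, 1, 0)]
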